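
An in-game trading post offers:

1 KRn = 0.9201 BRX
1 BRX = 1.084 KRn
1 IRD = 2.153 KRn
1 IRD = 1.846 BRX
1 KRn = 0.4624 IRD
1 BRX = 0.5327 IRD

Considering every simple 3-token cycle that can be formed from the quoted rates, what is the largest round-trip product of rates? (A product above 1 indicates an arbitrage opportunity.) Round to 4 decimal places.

1.0553

BRX→IRD→KRn→BRX: 0.5327 × 2.153 × 0.9201 = 1.05527
BRX→KRn→IRD→BRX: 1.084 × 0.4624 × 1.846 = 0.92529
Maximum is BRX→IRD→KRn→BRX at 1.0553; arbitrage exists.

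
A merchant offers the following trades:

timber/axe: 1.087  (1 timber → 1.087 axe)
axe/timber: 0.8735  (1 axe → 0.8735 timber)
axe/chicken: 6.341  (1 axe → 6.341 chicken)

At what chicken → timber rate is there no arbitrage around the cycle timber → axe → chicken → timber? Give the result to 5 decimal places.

Known legs of the cycle: 1.087 × 6.341 = 6.892667
For no arbitrage the full-cycle product must be 1, so the missing rate is 1 / 6.892667 ≈ 0.1450817.

0.14508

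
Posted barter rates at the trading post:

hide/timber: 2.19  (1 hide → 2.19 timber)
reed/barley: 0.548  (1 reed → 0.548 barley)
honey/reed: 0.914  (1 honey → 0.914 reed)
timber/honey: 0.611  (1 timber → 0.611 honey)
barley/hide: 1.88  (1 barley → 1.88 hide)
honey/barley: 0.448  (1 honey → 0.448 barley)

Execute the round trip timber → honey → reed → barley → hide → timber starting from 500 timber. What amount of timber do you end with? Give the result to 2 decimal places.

630.00

500 timber × 0.611 = 305.5 honey
305.5 honey × 0.914 = 279.227 reed
279.227 reed × 0.548 = 153.016396 barley
153.016396 barley × 1.88 = 287.67082448 hide
287.67082448 hide × 2.19 = 629.9991056112 timber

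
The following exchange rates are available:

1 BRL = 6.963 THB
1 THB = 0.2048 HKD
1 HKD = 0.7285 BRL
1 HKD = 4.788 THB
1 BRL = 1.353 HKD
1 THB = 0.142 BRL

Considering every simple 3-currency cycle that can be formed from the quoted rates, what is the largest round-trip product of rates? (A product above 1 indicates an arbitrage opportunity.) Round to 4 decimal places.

1.0389

BRL→THB→HKD→BRL: 6.963 × 0.2048 × 0.7285 = 1.03886
BRL→HKD→THB→BRL: 1.353 × 4.788 × 0.142 = 0.91990
Maximum is BRL→THB→HKD→BRL at 1.0389; arbitrage exists.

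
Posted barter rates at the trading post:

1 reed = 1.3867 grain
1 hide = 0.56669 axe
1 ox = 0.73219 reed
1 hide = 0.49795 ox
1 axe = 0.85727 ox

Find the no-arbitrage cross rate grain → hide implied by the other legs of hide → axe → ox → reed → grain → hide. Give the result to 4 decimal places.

Known legs of the cycle: 0.56669 × 0.85727 × 0.73219 × 1.3867 = 0.4932527141254016899
For no arbitrage the full-cycle product must be 1, so the missing rate is 1 / 0.4932527141254016899 ≈ 2.027358.

2.0274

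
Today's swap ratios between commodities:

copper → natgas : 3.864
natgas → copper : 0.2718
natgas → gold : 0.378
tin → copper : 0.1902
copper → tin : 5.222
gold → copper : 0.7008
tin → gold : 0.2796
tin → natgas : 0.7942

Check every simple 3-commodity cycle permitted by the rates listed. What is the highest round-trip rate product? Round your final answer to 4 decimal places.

1.1272

copper→tin→natgas→copper: 5.222 × 0.7942 × 0.2718 = 1.12724
copper→natgas→gold→copper: 3.864 × 0.378 × 0.7008 = 1.02358
copper→tin→gold→copper: 5.222 × 0.2796 × 0.7008 = 1.02322
Maximum is copper→tin→natgas→copper at 1.1272; arbitrage exists.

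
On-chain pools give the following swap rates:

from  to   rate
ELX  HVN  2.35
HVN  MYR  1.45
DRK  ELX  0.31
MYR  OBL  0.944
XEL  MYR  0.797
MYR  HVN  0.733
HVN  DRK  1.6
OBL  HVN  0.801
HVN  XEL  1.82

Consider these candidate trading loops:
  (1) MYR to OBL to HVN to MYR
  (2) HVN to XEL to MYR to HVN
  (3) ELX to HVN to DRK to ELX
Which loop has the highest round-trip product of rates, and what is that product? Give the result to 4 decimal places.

1.1656

(1) 0.944 × 0.801 × 1.45 = 1.09641
(2) 1.82 × 0.797 × 0.733 = 1.06325
(3) 2.35 × 1.6 × 0.31 = 1.16560
Highest is cycle (3) at 1.1656 (>1, arbitrage).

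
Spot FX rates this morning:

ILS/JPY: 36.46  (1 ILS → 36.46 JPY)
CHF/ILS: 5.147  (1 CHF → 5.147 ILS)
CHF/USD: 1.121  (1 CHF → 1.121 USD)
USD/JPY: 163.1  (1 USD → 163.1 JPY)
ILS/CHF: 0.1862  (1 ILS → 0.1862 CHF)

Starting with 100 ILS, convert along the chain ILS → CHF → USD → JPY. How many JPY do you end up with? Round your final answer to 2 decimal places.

3404.39

100 ILS × 0.1862 = 18.62 CHF
18.62 CHF × 1.121 = 20.87302 USD
20.87302 USD × 163.1 = 3404.389562 JPY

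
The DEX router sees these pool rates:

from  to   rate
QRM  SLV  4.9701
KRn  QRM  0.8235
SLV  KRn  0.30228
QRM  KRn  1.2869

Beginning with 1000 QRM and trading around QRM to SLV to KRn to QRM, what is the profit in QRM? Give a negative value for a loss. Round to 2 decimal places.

237.19

1000 QRM × 4.9701 = 4970.1 SLV
4970.1 SLV × 0.30228 = 1502.361828 KRn
1502.361828 KRn × 0.8235 = 1237.194965358 QRM
Net change: 1237.194965358 − 1000 = 237.194965358 QRM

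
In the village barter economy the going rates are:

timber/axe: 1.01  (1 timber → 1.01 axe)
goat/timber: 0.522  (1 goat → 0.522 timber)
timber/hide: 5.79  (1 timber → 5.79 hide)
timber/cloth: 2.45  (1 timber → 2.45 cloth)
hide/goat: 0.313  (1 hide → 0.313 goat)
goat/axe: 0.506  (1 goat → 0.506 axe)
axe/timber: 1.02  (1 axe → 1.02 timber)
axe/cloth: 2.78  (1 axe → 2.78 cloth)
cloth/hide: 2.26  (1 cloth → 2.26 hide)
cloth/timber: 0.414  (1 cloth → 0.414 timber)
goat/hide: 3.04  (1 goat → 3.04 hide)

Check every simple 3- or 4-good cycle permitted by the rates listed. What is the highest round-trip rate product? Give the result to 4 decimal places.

1.1624

timber→axe→cloth→timber: 1.01 × 2.78 × 0.414 = 1.16243
hide→goat→axe→cloth→hide: 0.313 × 0.506 × 2.78 × 2.26 = 0.99506
hide→goat→timber→hide: 0.313 × 0.522 × 5.79 = 0.94600
hide→goat→axe→timber→hide: 0.313 × 0.506 × 1.02 × 5.79 = 0.93535
hide→goat→timber→cloth→hide: 0.313 × 0.522 × 2.45 × 2.26 = 0.90467
Maximum is timber→axe→cloth→timber at 1.1624; arbitrage exists.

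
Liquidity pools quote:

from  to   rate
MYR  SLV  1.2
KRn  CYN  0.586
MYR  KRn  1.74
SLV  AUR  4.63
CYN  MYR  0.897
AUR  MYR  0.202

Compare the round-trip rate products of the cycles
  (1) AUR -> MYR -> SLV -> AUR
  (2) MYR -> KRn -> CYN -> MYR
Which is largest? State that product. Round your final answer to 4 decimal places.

1.1223

(1) 0.202 × 1.2 × 4.63 = 1.12231
(2) 1.74 × 0.586 × 0.897 = 0.91462
Highest is cycle (1) at 1.1223 (>1, arbitrage).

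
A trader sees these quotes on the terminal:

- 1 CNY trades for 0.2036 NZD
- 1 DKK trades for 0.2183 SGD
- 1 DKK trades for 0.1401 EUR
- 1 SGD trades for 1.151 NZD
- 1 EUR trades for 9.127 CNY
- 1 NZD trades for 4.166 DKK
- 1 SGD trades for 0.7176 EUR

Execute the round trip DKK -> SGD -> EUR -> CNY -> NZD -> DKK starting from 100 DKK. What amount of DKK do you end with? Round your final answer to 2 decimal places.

100 DKK × 0.2183 = 21.83 SGD
21.83 SGD × 0.7176 = 15.665208 EUR
15.665208 EUR × 9.127 = 142.976353416 CNY
142.976353416 CNY × 0.2036 = 29.1099855554976 NZD
29.1099855554976 NZD × 4.166 = 121.2721998242030016 DKK

121.27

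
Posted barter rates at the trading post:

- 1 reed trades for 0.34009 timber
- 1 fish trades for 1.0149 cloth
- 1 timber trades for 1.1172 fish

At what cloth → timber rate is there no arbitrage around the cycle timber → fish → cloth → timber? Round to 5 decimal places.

0.88195

Known legs of the cycle: 1.1172 × 1.0149 = 1.13384628
For no arbitrage the full-cycle product must be 1, so the missing rate is 1 / 1.13384628 ≈ 0.8819538.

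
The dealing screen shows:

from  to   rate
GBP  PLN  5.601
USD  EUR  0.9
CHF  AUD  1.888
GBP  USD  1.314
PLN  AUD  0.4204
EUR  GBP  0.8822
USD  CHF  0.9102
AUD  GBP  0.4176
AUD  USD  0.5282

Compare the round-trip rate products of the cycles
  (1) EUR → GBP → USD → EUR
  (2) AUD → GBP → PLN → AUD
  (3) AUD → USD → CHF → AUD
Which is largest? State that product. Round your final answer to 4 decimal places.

1.0433

(1) 0.8822 × 1.314 × 0.9 = 1.04329
(2) 0.4176 × 5.601 × 0.4204 = 0.98331
(3) 0.5282 × 0.9102 × 1.888 = 0.90769
Highest is cycle (1) at 1.0433 (>1, arbitrage).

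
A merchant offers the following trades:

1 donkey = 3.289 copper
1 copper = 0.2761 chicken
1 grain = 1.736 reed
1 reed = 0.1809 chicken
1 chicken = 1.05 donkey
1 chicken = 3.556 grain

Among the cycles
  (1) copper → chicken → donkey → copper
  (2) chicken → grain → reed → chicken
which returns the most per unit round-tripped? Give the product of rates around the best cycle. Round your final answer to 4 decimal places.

(1) 0.2761 × 1.05 × 3.289 = 0.95350
(2) 3.556 × 1.736 × 0.1809 = 1.11673
Highest is cycle (2) at 1.1167 (>1, arbitrage).

1.1167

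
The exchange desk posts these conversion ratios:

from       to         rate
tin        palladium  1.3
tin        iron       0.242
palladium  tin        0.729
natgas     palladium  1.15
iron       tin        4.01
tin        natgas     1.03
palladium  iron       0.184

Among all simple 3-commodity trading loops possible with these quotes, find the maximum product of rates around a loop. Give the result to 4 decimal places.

tin→palladium→iron→tin: 1.3 × 0.184 × 4.01 = 0.95919
tin→natgas→palladium→tin: 1.03 × 1.15 × 0.729 = 0.86350
Maximum is tin→palladium→iron→tin at 0.9592; no arbitrage — every cycle loses value.

0.9592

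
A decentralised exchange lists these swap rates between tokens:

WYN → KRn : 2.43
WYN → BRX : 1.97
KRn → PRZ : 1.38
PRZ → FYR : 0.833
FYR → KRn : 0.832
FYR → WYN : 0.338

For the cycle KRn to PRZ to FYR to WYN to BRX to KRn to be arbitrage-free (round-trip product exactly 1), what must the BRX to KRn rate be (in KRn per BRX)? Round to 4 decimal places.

1.3065

Known legs of the cycle: 1.38 × 0.833 × 0.338 × 1.97 = 0.7654327044
For no arbitrage the full-cycle product must be 1, so the missing rate is 1 / 0.7654327044 ≈ 1.306451.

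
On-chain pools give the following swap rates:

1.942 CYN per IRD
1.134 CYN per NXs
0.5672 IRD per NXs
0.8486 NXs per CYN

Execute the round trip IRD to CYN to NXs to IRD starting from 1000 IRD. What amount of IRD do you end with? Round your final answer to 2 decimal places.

934.73

1000 IRD × 1.942 = 1942 CYN
1942 CYN × 0.8486 = 1647.9812 NXs
1647.9812 NXs × 0.5672 = 934.73493664 IRD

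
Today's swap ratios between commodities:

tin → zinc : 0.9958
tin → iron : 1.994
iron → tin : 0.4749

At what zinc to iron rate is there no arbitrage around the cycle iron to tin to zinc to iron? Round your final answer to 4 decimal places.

2.1146

Known legs of the cycle: 0.4749 × 0.9958 = 0.47290542
For no arbitrage the full-cycle product must be 1, so the missing rate is 1 / 0.47290542 ≈ 2.114588.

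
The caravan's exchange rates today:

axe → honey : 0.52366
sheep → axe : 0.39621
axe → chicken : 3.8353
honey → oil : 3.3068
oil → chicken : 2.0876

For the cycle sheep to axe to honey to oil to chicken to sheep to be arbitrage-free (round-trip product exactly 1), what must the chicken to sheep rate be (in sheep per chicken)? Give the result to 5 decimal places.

0.69818

Known legs of the cycle: 0.39621 × 0.52366 × 3.3068 × 2.0876 = 1.432287003227108448
For no arbitrage the full-cycle product must be 1, so the missing rate is 1 / 1.432287003227108448 ≈ 0.6981841.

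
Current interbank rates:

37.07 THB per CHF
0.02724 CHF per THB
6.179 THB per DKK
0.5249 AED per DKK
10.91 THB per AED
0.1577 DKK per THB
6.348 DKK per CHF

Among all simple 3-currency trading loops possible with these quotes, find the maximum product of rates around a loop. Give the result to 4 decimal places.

DKK→THB→CHF→DKK: 6.179 × 0.02724 × 6.348 = 1.06847
DKK→AED→THB→DKK: 0.5249 × 10.91 × 0.1577 = 0.90309
Maximum is DKK→THB→CHF→DKK at 1.0685; arbitrage exists.

1.0685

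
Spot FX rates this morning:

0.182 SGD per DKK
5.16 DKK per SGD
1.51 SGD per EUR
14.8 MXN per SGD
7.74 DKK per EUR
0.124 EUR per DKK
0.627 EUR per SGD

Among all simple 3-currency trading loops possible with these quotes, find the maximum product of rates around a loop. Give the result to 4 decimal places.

DKK→EUR→SGD→DKK: 0.124 × 1.51 × 5.16 = 0.96616
DKK→SGD→EUR→DKK: 0.182 × 0.627 × 7.74 = 0.88324
Maximum is DKK→EUR→SGD→DKK at 0.9662; no arbitrage — every cycle loses value.

0.9662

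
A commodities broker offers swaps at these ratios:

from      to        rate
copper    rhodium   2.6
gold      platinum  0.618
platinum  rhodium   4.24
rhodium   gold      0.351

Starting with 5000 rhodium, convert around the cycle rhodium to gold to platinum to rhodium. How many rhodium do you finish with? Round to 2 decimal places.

4598.66

5000 rhodium × 0.351 = 1755 gold
1755 gold × 0.618 = 1084.59 platinum
1084.59 platinum × 4.24 = 4598.6616 rhodium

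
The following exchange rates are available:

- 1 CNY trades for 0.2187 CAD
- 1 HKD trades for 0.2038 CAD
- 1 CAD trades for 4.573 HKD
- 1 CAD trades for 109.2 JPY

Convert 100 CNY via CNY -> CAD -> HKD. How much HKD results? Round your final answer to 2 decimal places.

100.01

100 CNY × 0.2187 = 21.87 CAD
21.87 CAD × 4.573 = 100.01151 HKD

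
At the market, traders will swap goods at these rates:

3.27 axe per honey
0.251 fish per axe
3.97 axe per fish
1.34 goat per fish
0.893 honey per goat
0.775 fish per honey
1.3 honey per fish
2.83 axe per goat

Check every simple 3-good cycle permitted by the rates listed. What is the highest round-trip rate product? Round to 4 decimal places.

1.0670

axe→fish→honey→axe: 0.251 × 1.3 × 3.27 = 1.06700
axe→fish→goat→axe: 0.251 × 1.34 × 2.83 = 0.95184
honey→fish→goat→honey: 0.775 × 1.34 × 0.893 = 0.92738
Maximum is axe→fish→honey→axe at 1.0670; arbitrage exists.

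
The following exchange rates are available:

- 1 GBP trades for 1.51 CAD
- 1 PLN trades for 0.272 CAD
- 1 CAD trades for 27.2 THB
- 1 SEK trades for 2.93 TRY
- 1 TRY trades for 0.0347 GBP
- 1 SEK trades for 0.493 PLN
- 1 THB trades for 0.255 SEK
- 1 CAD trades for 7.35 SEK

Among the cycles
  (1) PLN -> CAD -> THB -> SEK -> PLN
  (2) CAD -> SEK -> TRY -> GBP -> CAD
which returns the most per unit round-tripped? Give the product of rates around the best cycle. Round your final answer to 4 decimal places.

1.1284

(1) 0.272 × 27.2 × 0.255 × 0.493 = 0.93009
(2) 7.35 × 2.93 × 0.0347 × 1.51 = 1.12840
Highest is cycle (2) at 1.1284 (>1, arbitrage).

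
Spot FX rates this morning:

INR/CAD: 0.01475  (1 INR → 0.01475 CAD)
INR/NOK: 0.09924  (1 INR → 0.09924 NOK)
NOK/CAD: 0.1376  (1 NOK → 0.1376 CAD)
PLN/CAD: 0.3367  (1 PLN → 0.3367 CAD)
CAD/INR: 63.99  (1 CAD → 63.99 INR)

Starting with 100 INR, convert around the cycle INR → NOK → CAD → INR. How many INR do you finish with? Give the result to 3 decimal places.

100 INR × 0.09924 = 9.924 NOK
9.924 NOK × 0.1376 = 1.3655424 CAD
1.3655424 CAD × 63.99 = 87.381058176 INR

87.381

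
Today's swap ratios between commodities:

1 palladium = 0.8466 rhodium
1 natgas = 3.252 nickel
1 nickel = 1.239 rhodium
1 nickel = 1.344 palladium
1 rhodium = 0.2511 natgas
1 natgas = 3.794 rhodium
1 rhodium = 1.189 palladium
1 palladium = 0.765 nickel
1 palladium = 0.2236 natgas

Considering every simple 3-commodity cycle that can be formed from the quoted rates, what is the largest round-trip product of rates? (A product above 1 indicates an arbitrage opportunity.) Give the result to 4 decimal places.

1.1270

rhodium→palladium→nickel→rhodium: 1.189 × 0.765 × 1.239 = 1.12698
rhodium→natgas→nickel→rhodium: 0.2511 × 3.252 × 1.239 = 1.01174
rhodium→palladium→natgas→rhodium: 1.189 × 0.2236 × 3.794 = 1.00867
natgas→nickel→palladium→natgas: 3.252 × 1.344 × 0.2236 = 0.97729
Maximum is rhodium→palladium→nickel→rhodium at 1.1270; arbitrage exists.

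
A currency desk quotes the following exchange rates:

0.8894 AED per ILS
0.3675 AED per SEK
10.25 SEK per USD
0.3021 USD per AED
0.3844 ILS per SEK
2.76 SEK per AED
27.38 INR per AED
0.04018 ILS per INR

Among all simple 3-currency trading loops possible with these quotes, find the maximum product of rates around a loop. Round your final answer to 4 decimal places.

SEK→AED→USD→SEK: 0.3675 × 0.3021 × 10.25 = 1.13797
ILS→AED→INR→ILS: 0.8894 × 27.38 × 0.04018 = 0.97845
ILS→AED→SEK→ILS: 0.8894 × 2.76 × 0.3844 = 0.94360
Maximum is SEK→AED→USD→SEK at 1.1380; arbitrage exists.

1.1380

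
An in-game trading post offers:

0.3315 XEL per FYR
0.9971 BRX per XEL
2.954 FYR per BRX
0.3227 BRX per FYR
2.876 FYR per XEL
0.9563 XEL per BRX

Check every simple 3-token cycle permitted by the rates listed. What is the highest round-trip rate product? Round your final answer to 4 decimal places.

BRX→FYR→XEL→BRX: 2.954 × 0.3315 × 0.9971 = 0.97641
BRX→XEL→FYR→BRX: 0.9563 × 2.876 × 0.3227 = 0.88753
Maximum is BRX→FYR→XEL→BRX at 0.9764; no arbitrage — every cycle loses value.

0.9764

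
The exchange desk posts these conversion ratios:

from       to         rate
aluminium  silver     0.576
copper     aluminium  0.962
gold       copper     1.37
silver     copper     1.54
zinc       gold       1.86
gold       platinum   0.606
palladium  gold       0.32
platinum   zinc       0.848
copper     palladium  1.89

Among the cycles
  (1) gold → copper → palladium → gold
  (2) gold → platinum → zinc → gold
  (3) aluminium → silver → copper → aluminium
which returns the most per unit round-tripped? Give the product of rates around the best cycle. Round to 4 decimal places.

0.9558

(1) 1.37 × 1.89 × 0.32 = 0.82858
(2) 0.606 × 0.848 × 1.86 = 0.95583
(3) 0.576 × 1.54 × 0.962 = 0.85333
Highest is cycle (2) at 0.9558 (≤1, no arbitrage).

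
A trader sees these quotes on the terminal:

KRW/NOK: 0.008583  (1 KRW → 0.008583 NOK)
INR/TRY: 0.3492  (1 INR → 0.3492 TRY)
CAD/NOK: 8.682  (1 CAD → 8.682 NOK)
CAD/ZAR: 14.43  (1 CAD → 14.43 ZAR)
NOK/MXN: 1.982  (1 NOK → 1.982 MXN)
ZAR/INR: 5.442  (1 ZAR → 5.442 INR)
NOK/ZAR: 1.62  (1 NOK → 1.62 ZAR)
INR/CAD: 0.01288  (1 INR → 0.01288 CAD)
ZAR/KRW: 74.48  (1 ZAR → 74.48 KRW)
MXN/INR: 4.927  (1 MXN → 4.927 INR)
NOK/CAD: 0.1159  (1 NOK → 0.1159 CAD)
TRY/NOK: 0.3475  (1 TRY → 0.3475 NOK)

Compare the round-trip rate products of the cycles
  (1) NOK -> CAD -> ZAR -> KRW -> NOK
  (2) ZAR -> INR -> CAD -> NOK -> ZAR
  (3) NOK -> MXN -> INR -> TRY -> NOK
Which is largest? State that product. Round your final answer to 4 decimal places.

(1) 0.1159 × 14.43 × 74.48 × 0.008583 = 1.06913
(2) 5.442 × 0.01288 × 8.682 × 1.62 = 0.98585
(3) 1.982 × 4.927 × 0.3492 × 0.3475 = 1.18499
Highest is cycle (3) at 1.1850 (>1, arbitrage).

1.1850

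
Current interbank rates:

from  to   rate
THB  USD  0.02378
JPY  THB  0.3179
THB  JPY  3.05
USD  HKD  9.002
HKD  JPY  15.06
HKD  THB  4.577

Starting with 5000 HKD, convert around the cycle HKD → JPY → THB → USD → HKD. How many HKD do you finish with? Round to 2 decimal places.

5124.32

5000 HKD × 15.06 = 75300 JPY
75300 JPY × 0.3179 = 23937.87 THB
23937.87 THB × 0.02378 = 569.2425486 USD
569.2425486 USD × 9.002 = 5124.3214224972 HKD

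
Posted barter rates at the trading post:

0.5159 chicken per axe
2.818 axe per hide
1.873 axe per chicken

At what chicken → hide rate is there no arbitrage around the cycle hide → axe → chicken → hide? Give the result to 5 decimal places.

Known legs of the cycle: 2.818 × 0.5159 = 1.4538062
For no arbitrage the full-cycle product must be 1, so the missing rate is 1 / 1.4538062 ≈ 0.6878496.

0.68785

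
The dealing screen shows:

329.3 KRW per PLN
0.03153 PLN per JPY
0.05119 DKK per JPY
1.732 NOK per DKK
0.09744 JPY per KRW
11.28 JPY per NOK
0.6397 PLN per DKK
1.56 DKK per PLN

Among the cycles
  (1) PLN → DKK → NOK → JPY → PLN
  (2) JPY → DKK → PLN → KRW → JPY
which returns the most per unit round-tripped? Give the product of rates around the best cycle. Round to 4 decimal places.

1.0507

(1) 1.56 × 1.732 × 11.28 × 0.03153 = 0.96096
(2) 0.05119 × 0.6397 × 329.3 × 0.09744 = 1.05073
Highest is cycle (2) at 1.0507 (>1, arbitrage).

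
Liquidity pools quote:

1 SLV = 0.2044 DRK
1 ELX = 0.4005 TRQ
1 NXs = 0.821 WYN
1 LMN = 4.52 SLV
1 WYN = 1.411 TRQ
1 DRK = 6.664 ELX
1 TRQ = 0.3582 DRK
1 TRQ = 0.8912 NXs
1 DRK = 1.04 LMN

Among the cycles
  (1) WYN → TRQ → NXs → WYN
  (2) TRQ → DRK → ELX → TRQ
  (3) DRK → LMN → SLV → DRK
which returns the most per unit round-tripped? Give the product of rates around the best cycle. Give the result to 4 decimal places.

1.0324

(1) 1.411 × 0.8912 × 0.821 = 1.03239
(2) 0.3582 × 6.664 × 0.4005 = 0.95601
(3) 1.04 × 4.52 × 0.2044 = 0.96084
Highest is cycle (1) at 1.0324 (>1, arbitrage).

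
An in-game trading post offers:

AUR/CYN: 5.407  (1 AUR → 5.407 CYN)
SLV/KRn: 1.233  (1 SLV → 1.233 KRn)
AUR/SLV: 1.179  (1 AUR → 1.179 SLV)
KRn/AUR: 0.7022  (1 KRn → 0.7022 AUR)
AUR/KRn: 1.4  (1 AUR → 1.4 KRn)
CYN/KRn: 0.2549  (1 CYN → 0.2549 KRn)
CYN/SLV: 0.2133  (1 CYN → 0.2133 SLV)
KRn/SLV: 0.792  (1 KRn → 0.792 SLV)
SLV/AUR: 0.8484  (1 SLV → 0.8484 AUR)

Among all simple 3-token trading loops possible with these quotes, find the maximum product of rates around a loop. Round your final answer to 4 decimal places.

SLV→KRn→AUR→SLV: 1.233 × 0.7022 × 1.179 = 1.02079
SLV→AUR→CYN→SLV: 0.8484 × 5.407 × 0.2133 = 0.97847
AUR→CYN→KRn→AUR: 5.407 × 0.2549 × 0.7022 = 0.96780
SLV→AUR→KRn→SLV: 0.8484 × 1.4 × 0.792 = 0.94071
Maximum is SLV→KRn→AUR→SLV at 1.0208; arbitrage exists.

1.0208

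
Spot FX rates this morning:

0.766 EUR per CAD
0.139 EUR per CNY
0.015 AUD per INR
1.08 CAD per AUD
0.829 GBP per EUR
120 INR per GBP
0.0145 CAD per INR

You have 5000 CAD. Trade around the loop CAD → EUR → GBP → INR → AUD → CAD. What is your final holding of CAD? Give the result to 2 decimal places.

5000 CAD × 0.766 = 3830 EUR
3830 EUR × 0.829 = 3175.07 GBP
3175.07 GBP × 120 = 381008.4 INR
381008.4 INR × 0.015 = 5715.126 AUD
5715.126 AUD × 1.08 = 6172.33608 CAD

6172.34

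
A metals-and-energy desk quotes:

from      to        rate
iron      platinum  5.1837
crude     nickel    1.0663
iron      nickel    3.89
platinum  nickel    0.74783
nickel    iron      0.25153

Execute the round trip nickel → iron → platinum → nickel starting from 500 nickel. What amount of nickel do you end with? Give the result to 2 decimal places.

487.53

500 nickel × 0.25153 = 125.765 iron
125.765 iron × 5.1837 = 651.9280305 platinum
651.9280305 platinum × 0.74783 = 487.531339048815 nickel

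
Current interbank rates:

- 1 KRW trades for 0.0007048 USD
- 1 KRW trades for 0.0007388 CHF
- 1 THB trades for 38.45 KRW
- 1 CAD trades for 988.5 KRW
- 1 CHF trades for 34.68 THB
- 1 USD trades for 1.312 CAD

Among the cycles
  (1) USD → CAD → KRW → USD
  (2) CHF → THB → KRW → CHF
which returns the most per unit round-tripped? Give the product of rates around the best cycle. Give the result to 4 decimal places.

0.9851

(1) 1.312 × 988.5 × 0.0007048 = 0.91406
(2) 34.68 × 38.45 × 0.0007388 = 0.98515
Highest is cycle (2) at 0.9851 (≤1, no arbitrage).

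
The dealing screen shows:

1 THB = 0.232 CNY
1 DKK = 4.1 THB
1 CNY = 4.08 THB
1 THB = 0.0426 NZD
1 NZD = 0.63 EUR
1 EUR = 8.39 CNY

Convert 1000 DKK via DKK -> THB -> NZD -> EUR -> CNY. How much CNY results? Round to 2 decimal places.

923.20

1000 DKK × 4.1 = 4100 THB
4100 THB × 0.0426 = 174.66 NZD
174.66 NZD × 0.63 = 110.0358 EUR
110.0358 EUR × 8.39 = 923.200362 CNY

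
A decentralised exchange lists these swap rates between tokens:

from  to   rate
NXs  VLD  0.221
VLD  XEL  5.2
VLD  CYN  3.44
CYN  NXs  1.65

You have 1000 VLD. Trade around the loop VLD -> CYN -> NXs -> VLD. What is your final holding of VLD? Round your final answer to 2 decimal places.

1254.40

1000 VLD × 3.44 = 3440 CYN
3440 CYN × 1.65 = 5676 NXs
5676 NXs × 0.221 = 1254.396 VLD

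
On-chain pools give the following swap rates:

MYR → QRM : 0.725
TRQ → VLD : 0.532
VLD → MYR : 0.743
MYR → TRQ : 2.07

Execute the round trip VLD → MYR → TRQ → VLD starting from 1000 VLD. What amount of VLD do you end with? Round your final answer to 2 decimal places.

1000 VLD × 0.743 = 743 MYR
743 MYR × 2.07 = 1538.01 TRQ
1538.01 TRQ × 0.532 = 818.22132 VLD

818.22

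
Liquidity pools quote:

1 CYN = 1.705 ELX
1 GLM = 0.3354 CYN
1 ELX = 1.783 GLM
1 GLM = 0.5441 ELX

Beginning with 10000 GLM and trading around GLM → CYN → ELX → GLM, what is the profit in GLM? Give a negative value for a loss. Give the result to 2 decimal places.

10000 GLM × 0.3354 = 3354 CYN
3354 CYN × 1.705 = 5718.57 ELX
5718.57 ELX × 1.783 = 10196.21031 GLM
Net change: 10196.21031 − 10000 = 196.21031 GLM

196.21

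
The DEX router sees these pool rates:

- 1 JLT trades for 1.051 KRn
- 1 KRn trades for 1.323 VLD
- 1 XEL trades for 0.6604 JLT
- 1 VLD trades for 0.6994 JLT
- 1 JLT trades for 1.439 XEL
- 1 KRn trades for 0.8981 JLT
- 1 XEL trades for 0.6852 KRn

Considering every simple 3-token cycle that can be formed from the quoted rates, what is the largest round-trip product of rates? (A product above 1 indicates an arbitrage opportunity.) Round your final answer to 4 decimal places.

0.9725

VLD→JLT→KRn→VLD: 0.6994 × 1.051 × 1.323 = 0.97250
XEL→KRn→JLT→XEL: 0.6852 × 0.8981 × 1.439 = 0.88553
Maximum is VLD→JLT→KRn→VLD at 0.9725; no arbitrage — every cycle loses value.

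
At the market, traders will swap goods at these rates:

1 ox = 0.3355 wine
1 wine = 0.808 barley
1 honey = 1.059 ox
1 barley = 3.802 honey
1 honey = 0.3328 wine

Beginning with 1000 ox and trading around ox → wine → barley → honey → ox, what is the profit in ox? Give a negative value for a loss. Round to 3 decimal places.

91.470

1000 ox × 0.3355 = 335.5 wine
335.5 wine × 0.808 = 271.084 barley
271.084 barley × 3.802 = 1030.661368 honey
1030.661368 honey × 1.059 = 1091.470388712 ox
Net change: 1091.470388712 − 1000 = 91.470388712 ox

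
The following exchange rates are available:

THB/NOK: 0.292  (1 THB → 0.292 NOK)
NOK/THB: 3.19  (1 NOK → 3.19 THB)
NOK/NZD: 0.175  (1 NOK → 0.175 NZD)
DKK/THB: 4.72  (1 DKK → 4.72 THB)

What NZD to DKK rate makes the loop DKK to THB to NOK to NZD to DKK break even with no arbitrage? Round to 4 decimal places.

Known legs of the cycle: 4.72 × 0.292 × 0.175 = 0.241192
For no arbitrage the full-cycle product must be 1, so the missing rate is 1 / 0.241192 ≈ 4.146074.

4.1461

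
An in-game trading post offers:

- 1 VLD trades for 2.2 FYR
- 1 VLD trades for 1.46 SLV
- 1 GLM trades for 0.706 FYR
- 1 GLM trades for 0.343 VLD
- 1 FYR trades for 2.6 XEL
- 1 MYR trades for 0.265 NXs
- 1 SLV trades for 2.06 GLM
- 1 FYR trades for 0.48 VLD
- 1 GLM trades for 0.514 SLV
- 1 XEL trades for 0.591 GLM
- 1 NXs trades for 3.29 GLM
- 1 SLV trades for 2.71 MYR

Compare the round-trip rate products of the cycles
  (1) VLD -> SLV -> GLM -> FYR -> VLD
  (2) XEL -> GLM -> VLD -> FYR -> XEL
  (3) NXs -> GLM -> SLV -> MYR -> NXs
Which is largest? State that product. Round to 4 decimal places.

(1) 1.46 × 2.06 × 0.706 × 0.48 = 1.01922
(2) 0.591 × 0.343 × 2.2 × 2.6 = 1.15952
(3) 3.29 × 0.514 × 2.71 × 0.265 = 1.21443
Highest is cycle (3) at 1.2144 (>1, arbitrage).

1.2144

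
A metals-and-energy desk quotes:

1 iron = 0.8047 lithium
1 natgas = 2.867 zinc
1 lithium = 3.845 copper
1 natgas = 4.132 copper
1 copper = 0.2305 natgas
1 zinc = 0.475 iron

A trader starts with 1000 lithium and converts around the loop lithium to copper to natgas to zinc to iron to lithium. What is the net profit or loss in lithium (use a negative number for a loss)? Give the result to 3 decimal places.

1000 lithium × 3.845 = 3845 copper
3845 copper × 0.2305 = 886.2725 natgas
886.2725 natgas × 2.867 = 2540.9432575 zinc
2540.9432575 zinc × 0.475 = 1206.9480473125 iron
1206.9480473125 iron × 0.8047 = 971.23109367236875 lithium
Net change: 971.23109367236875 − 1000 = -28.76890632763125 lithium

-28.769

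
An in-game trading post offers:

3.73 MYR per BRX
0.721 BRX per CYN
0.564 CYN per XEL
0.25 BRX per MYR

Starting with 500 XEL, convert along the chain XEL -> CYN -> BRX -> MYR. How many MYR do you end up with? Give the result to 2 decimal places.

758.39

500 XEL × 0.564 = 282 CYN
282 CYN × 0.721 = 203.322 BRX
203.322 BRX × 3.73 = 758.39106 MYR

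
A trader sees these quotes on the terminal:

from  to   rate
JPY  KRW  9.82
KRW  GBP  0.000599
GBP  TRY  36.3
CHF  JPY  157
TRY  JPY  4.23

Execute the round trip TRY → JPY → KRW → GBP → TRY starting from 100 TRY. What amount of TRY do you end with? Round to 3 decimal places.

100 TRY × 4.23 = 423 JPY
423 JPY × 9.82 = 4153.86 KRW
4153.86 KRW × 0.000599 = 2.48816214 GBP
2.48816214 GBP × 36.3 = 90.320285682 TRY

90.320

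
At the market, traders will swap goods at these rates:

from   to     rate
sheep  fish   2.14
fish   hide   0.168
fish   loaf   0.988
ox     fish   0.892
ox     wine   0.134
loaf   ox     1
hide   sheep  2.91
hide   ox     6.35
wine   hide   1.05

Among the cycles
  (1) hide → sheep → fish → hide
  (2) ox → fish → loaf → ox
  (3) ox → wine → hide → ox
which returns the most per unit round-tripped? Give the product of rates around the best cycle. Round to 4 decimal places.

(1) 2.91 × 2.14 × 0.168 = 1.04620
(2) 0.892 × 0.988 × 1 = 0.88130
(3) 0.134 × 1.05 × 6.35 = 0.89345
Highest is cycle (1) at 1.0462 (>1, arbitrage).

1.0462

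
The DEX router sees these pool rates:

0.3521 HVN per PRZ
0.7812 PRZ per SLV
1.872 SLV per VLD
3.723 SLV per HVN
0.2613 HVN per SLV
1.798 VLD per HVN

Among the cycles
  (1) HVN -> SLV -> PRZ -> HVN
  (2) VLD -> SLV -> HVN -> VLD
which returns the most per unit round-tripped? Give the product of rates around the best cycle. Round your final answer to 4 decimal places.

(1) 3.723 × 0.7812 × 0.3521 = 1.02405
(2) 1.872 × 0.2613 × 1.798 = 0.87950
Highest is cycle (1) at 1.0241 (>1, arbitrage).

1.0241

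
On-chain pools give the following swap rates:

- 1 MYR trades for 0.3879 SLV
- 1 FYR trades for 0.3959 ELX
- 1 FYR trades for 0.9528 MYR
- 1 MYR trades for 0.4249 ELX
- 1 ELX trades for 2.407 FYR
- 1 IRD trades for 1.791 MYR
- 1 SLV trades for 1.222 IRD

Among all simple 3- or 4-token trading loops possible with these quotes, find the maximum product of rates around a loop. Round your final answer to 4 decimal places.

0.9745

ELX→FYR→MYR→ELX: 2.407 × 0.9528 × 0.4249 = 0.97446
IRD→MYR→SLV→IRD: 1.791 × 0.3879 × 1.222 = 0.84896
Maximum is ELX→FYR→MYR→ELX at 0.9745; no arbitrage — every cycle loses value.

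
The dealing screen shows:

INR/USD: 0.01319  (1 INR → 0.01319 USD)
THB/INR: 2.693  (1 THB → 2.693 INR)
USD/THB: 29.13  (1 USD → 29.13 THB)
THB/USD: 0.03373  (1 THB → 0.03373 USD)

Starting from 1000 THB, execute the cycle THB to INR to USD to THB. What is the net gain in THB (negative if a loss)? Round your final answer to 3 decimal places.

34.717

1000 THB × 2.693 = 2693 INR
2693 INR × 0.01319 = 35.52067 USD
35.52067 USD × 29.13 = 1034.7171171 THB
Net change: 1034.7171171 − 1000 = 34.7171171 THB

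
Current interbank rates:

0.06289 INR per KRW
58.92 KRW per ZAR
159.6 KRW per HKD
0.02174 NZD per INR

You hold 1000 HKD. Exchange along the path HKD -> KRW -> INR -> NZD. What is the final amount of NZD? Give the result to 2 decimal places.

218.21

1000 HKD × 159.6 = 159600 KRW
159600 KRW × 0.06289 = 10037.244 INR
10037.244 INR × 0.02174 = 218.20968456 NZD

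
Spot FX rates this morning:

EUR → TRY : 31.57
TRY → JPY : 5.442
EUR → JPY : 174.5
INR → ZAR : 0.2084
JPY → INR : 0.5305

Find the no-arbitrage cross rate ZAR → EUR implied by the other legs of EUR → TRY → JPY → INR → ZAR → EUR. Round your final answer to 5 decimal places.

0.05265

Known legs of the cycle: 31.57 × 5.442 × 0.5305 × 0.2084 = 18.993990751428
For no arbitrage the full-cycle product must be 1, so the missing rate is 1 / 18.993990751428 ≈ 0.0526482.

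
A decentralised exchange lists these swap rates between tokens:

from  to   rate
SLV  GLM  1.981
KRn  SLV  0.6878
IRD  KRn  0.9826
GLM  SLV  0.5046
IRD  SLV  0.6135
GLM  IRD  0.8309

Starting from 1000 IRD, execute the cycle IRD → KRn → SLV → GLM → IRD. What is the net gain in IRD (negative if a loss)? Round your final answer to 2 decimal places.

112.43

1000 IRD × 0.9826 = 982.6 KRn
982.6 KRn × 0.6878 = 675.83228 SLV
675.83228 SLV × 1.981 = 1338.82374668 GLM
1338.82374668 GLM × 0.8309 = 1112.428651116412 IRD
Net change: 1112.428651116412 − 1000 = 112.428651116412 IRD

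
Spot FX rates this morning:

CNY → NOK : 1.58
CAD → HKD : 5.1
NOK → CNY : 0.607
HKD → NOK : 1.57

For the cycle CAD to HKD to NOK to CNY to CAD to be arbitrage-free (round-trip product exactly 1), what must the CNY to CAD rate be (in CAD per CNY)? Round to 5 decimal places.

Known legs of the cycle: 5.1 × 1.57 × 0.607 = 4.860249
For no arbitrage the full-cycle product must be 1, so the missing rate is 1 / 4.860249 ≈ 0.2057508.

0.20575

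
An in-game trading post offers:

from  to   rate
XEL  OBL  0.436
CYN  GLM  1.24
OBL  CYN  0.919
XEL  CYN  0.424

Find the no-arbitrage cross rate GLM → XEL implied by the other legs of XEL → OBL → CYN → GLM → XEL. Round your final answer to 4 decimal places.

Known legs of the cycle: 0.436 × 0.919 × 1.24 = 0.49684816
For no arbitrage the full-cycle product must be 1, so the missing rate is 1 / 0.49684816 ≈ 2.012687.

2.0127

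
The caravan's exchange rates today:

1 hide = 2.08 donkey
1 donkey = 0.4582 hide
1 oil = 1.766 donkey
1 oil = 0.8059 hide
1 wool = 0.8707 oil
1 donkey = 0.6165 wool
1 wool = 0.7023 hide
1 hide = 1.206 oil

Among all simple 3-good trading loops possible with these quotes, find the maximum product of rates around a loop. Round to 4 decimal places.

0.9759

hide→oil→donkey→hide: 1.206 × 1.766 × 0.4582 = 0.97587
wool→oil→donkey→wool: 0.8707 × 1.766 × 0.6165 = 0.94797
hide→donkey→wool→hide: 2.08 × 0.6165 × 0.7023 = 0.90057
Maximum is hide→oil→donkey→hide at 0.9759; no arbitrage — every cycle loses value.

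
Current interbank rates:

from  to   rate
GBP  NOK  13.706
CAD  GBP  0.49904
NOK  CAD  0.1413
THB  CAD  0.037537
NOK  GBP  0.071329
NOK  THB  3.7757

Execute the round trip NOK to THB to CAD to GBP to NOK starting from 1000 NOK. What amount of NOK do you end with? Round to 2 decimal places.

1000 NOK × 3.7757 = 3775.7 THB
3775.7 THB × 0.037537 = 141.7284509 CAD
141.7284509 CAD × 0.49904 = 70.728166137136 GBP
70.728166137136 GBP × 13.706 = 969.400245075586016 NOK

969.40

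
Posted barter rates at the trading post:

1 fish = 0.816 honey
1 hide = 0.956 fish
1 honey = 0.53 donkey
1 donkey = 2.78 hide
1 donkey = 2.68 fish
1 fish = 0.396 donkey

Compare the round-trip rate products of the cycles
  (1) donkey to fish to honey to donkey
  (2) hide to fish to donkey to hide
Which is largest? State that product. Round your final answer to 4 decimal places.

1.1590

(1) 2.68 × 0.816 × 0.53 = 1.15905
(2) 0.956 × 0.396 × 2.78 = 1.05244
Highest is cycle (1) at 1.1590 (>1, arbitrage).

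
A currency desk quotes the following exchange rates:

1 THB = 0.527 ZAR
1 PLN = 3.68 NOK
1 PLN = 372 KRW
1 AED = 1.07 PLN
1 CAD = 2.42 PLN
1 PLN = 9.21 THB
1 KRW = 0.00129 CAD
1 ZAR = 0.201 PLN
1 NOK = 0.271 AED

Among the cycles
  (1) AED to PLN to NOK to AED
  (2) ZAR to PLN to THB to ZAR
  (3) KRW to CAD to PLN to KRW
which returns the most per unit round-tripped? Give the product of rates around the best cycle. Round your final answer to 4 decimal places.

(1) 1.07 × 3.68 × 0.271 = 1.06709
(2) 0.201 × 9.21 × 0.527 = 0.97559
(3) 0.00129 × 2.42 × 372 = 1.16131
Highest is cycle (3) at 1.1613 (>1, arbitrage).

1.1613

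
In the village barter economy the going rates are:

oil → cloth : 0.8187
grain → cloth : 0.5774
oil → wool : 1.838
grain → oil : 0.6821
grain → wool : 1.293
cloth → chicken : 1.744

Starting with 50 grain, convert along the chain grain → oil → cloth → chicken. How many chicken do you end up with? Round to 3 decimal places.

50 grain × 0.6821 = 34.105 oil
34.105 oil × 0.8187 = 27.9217635 cloth
27.9217635 cloth × 1.744 = 48.695555544 chicken

48.696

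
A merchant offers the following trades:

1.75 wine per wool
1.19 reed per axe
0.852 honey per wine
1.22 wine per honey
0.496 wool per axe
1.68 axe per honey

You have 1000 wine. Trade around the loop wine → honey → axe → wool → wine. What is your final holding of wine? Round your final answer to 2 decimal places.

1242.42

1000 wine × 0.852 = 852 honey
852 honey × 1.68 = 1431.36 axe
1431.36 axe × 0.496 = 709.95456 wool
709.95456 wool × 1.75 = 1242.42048 wine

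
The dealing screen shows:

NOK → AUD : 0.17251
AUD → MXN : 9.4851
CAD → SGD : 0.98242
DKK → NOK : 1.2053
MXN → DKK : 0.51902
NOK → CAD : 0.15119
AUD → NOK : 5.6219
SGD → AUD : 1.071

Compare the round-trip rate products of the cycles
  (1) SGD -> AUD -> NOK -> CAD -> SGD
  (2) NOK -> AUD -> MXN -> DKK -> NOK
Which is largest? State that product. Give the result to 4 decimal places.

(1) 1.071 × 5.6219 × 0.15119 × 0.98242 = 0.89432
(2) 0.17251 × 9.4851 × 0.51902 × 1.2053 = 1.02361
Highest is cycle (2) at 1.0236 (>1, arbitrage).

1.0236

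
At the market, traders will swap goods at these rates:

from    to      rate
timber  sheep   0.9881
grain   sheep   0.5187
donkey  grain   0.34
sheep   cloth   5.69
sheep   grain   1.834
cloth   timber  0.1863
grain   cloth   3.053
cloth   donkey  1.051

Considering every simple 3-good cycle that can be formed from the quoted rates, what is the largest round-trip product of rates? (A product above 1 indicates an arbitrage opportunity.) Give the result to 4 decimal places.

1.0910

grain→cloth→donkey→grain: 3.053 × 1.051 × 0.34 = 1.09096
cloth→timber→sheep→cloth: 0.1863 × 0.9881 × 5.69 = 1.04743
Maximum is grain→cloth→donkey→grain at 1.0910; arbitrage exists.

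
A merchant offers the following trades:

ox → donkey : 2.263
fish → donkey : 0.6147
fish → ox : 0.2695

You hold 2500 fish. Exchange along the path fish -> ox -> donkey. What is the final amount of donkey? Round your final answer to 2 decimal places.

1524.70

2500 fish × 0.2695 = 673.75 ox
673.75 ox × 2.263 = 1524.69625 donkey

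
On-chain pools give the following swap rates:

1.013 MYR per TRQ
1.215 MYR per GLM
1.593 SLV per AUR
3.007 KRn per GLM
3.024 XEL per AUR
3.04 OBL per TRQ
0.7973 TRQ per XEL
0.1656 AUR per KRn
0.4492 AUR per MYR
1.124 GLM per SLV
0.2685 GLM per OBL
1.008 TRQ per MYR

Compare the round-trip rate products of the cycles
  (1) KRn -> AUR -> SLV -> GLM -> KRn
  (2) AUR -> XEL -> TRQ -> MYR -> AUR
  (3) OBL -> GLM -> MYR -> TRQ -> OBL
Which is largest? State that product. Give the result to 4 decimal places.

(1) 0.1656 × 1.593 × 1.124 × 3.007 = 0.89161
(2) 3.024 × 0.7973 × 1.013 × 0.4492 = 1.09712
(3) 0.2685 × 1.215 × 1.008 × 3.04 = 0.99967
Highest is cycle (2) at 1.0971 (>1, arbitrage).

1.0971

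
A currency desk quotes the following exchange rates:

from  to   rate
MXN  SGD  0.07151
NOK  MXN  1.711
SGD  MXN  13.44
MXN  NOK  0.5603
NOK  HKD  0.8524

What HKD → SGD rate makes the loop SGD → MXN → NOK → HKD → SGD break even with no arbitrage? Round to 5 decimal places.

Known legs of the cycle: 13.44 × 0.5603 × 0.8524 = 6.4189402368
For no arbitrage the full-cycle product must be 1, so the missing rate is 1 / 6.4189402368 ≈ 0.1557890.

0.15579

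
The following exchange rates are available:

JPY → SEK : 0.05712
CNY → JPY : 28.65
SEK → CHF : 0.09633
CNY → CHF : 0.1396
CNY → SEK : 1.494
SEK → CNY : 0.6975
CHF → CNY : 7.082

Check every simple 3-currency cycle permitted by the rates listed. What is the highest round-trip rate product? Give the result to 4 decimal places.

1.1415

JPY→SEK→CNY→JPY: 0.05712 × 0.6975 × 28.65 = 1.14145
SEK→CHF→CNY→SEK: 0.09633 × 7.082 × 1.494 = 1.01922
Maximum is JPY→SEK→CNY→JPY at 1.1415; arbitrage exists.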